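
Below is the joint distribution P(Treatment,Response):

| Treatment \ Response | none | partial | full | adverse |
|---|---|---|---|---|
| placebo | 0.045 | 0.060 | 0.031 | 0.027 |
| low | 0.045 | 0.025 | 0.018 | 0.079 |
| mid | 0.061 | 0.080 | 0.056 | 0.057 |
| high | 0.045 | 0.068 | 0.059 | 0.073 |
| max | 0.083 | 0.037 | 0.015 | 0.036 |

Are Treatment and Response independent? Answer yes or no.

no

P(Treatment=max) = 0.171 and P(Response=none) = 0.279, so their product is 0.04771, but P(Treatment=max, Response=none) = 0.083. Since these differ, Treatment and Response are not independent.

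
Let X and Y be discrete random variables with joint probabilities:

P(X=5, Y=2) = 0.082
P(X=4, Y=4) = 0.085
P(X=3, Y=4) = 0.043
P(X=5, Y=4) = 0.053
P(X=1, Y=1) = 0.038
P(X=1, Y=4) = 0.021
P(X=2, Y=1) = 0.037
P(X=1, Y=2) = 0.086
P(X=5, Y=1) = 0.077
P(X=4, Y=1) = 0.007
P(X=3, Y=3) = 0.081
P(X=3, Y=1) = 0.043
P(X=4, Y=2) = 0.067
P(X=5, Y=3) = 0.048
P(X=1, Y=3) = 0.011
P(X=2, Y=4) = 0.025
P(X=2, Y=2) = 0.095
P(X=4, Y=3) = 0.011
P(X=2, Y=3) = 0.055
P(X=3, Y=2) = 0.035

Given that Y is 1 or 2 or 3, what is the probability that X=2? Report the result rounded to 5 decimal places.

0.24191

P(Y=1) = 0.038 + 0.037 + 0.043 + 0.007 + 0.077 = 0.202.
P(Y=2) = 0.086 + 0.095 + 0.035 + 0.067 + 0.082 = 0.365.
P(Y=3) = 0.011 + 0.055 + 0.081 + 0.011 + 0.048 = 0.206.
P(Y ∈ {1, 2, 3}) = 0.202 + 0.365 + 0.206 = 0.773; P(X=2, Y ∈ {1, 2, 3}) = 0.037 + 0.095 + 0.055 = 0.187.
P(X=2 | Y ∈ {1, 2, 3}) = 0.187/0.773 = 0.24191.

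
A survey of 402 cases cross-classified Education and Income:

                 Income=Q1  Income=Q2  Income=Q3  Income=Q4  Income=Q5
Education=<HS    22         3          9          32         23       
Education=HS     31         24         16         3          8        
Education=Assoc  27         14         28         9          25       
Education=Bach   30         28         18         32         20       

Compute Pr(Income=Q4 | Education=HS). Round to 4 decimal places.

0.0366

Total with Education=HS: 31 + 24 + 16 + 3 + 8 = 82.
P(Income=Q4 | Education=HS) = 3/82 = 0.0366.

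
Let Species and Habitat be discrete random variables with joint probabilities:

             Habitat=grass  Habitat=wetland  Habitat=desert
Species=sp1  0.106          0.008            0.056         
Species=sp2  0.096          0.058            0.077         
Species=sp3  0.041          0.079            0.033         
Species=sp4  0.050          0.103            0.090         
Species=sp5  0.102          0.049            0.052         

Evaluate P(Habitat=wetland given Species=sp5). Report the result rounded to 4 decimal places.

P(Species=sp5) = 0.102 + 0.049 + 0.052 = 0.203.
P(Habitat=wetland | Species=sp5) = 0.049/0.203 = 0.2414.

0.2414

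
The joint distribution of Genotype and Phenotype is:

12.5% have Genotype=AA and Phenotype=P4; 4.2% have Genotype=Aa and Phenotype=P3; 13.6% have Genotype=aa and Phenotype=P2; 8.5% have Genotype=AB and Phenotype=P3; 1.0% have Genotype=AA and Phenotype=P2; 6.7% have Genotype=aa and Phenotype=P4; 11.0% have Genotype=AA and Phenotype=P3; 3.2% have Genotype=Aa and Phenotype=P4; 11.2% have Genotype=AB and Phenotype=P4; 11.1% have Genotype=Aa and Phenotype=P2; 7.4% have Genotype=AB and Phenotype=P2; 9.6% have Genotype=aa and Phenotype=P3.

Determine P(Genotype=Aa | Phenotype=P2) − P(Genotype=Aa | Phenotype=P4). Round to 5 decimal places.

0.24011

P(Phenotype=P2) = 0.010 + 0.111 + 0.136 + 0.074 = 0.331; P(Genotype=Aa | Phenotype=P2) = 0.111/0.331 = 0.335347.
P(Phenotype=P4) = 0.125 + 0.032 + 0.067 + 0.112 = 0.336; P(Genotype=Aa | Phenotype=P4) = 0.032/0.336 = 0.095238.
Difference = 0.24011.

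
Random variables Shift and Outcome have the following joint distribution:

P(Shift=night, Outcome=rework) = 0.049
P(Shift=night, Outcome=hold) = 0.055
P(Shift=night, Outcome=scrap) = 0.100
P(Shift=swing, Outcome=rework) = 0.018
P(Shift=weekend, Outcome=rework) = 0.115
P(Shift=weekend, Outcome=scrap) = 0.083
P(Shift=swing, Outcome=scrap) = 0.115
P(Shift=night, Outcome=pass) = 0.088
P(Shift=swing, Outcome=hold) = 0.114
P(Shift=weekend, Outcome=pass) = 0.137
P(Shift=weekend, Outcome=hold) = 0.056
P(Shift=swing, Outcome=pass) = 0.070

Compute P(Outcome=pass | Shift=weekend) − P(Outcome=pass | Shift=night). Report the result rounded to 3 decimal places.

0.049

P(Shift=weekend) = 0.137 + 0.115 + 0.083 + 0.056 = 0.391; P(Outcome=pass | Shift=weekend) = 0.137/0.391 = 0.3504.
P(Shift=night) = 0.088 + 0.049 + 0.100 + 0.055 = 0.292; P(Outcome=pass | Shift=night) = 0.088/0.292 = 0.3014.
Difference = 0.049.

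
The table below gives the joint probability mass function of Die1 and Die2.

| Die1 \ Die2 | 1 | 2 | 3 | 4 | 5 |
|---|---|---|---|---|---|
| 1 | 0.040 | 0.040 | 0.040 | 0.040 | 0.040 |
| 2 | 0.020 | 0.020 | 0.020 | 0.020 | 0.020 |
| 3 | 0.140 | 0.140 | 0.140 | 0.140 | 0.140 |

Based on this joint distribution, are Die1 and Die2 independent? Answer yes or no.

yes

Every cell satisfies P(Die1,Die2) = P(Die1)·P(Die2). For instance P(Die1=1) = 0.200, P(Die2=2) = 0.200, and 0.200×0.200 = 0.040 matches the joint entry. So Die1 and Die2 are independent.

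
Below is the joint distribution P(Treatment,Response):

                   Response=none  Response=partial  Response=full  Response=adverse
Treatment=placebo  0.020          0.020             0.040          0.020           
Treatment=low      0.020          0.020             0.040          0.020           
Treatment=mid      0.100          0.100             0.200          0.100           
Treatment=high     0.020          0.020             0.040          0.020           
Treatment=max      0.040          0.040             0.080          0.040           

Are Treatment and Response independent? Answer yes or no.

Every cell satisfies P(Treatment,Response) = P(Treatment)·P(Response). For instance P(Treatment=high) = 0.100, P(Response=adverse) = 0.200, and 0.100×0.200 = 0.020 matches the joint entry. So Treatment and Response are independent.

yes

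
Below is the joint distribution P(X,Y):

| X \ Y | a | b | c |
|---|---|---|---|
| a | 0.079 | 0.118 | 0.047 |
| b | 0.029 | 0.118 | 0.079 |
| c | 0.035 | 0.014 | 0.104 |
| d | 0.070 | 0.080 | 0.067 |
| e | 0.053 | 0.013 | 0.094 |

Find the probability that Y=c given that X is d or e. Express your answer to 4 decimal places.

0.4271

P(X=d) = 0.070 + 0.080 + 0.067 = 0.217.
P(X=e) = 0.053 + 0.013 + 0.094 = 0.160.
P(X ∈ {d, e}) = 0.217 + 0.160 = 0.377; P(Y=c, X ∈ {d, e}) = 0.067 + 0.094 = 0.161.
P(Y=c | X ∈ {d, e}) = 0.161/0.377 = 0.4271.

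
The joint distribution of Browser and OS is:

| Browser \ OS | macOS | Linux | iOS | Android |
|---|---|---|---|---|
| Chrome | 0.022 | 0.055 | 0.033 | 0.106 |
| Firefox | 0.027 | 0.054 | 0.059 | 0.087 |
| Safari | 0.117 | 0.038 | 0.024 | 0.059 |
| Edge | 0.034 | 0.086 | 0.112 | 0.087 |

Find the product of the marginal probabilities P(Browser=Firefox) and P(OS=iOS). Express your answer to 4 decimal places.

P(Browser=Firefox) = 0.027 + 0.054 + 0.059 + 0.087 = 0.227.
P(OS=iOS) = 0.033 + 0.059 + 0.024 + 0.112 = 0.228.
Product: 0.227 × 0.228 = 0.0518.

0.0518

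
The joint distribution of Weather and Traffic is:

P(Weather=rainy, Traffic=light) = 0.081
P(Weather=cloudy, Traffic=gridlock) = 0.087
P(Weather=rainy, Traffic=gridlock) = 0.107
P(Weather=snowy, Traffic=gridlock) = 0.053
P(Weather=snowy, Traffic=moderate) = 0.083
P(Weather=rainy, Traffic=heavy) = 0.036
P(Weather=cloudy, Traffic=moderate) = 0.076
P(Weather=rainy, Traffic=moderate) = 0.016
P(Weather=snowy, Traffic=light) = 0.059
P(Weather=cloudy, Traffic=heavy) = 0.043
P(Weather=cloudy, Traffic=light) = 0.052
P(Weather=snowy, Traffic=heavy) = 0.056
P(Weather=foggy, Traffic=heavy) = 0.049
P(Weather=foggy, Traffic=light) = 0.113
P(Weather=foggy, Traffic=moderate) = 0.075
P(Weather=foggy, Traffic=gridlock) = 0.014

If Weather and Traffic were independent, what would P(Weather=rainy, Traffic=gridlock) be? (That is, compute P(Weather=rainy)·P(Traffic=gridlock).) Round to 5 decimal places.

P(Weather=rainy) = 0.081 + 0.016 + 0.036 + 0.107 = 0.240.
P(Traffic=gridlock) = 0.087 + 0.107 + 0.053 + 0.014 = 0.261.
Product: 0.240 × 0.261 = 0.06264.

0.06264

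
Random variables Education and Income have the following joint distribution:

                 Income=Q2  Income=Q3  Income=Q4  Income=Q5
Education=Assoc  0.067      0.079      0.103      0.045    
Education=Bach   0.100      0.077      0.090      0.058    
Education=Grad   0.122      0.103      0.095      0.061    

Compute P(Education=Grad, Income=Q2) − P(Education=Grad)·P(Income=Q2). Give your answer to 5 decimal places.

0.01189

P(Education=Grad) = 0.122 + 0.103 + 0.095 + 0.061 = 0.381.
P(Income=Q2) = 0.067 + 0.100 + 0.122 = 0.289.
P(Education=Grad, Income=Q2) − P(Education=Grad)P(Income=Q2) = 0.122 − 0.381×0.289 = 0.01189.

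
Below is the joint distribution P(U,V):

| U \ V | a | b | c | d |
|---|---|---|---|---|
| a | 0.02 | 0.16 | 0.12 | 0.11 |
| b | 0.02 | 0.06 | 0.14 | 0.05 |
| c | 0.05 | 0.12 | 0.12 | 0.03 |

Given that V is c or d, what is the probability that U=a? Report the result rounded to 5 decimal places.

P(V=c) = 0.12 + 0.14 + 0.12 = 0.38.
P(V=d) = 0.11 + 0.05 + 0.03 = 0.19.
P(V ∈ {c, d}) = 0.38 + 0.19 = 0.57; P(U=a, V ∈ {c, d}) = 0.12 + 0.11 = 0.23.
P(U=a | V ∈ {c, d}) = 0.23/0.57 = 0.40351.

0.40351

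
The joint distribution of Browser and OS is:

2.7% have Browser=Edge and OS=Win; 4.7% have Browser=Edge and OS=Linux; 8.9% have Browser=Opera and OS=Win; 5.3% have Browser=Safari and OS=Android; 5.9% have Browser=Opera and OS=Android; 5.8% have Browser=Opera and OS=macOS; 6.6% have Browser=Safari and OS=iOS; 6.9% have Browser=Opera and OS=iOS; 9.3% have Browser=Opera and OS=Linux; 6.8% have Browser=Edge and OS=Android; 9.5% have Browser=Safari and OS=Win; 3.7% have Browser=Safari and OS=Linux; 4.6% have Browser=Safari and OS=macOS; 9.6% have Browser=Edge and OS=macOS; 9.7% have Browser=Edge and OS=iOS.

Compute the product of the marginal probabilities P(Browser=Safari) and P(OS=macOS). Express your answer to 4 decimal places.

0.0594

P(Browser=Safari) = 0.095 + 0.046 + 0.037 + 0.066 + 0.053 = 0.297.
P(OS=macOS) = 0.046 + 0.096 + 0.058 = 0.200.
Product: 0.297 × 0.200 = 0.0594.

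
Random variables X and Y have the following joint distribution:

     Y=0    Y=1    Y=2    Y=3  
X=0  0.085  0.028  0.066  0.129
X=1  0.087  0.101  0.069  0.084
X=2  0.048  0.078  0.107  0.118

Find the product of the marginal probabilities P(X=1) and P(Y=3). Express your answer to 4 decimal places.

P(X=1) = 0.087 + 0.101 + 0.069 + 0.084 = 0.341.
P(Y=3) = 0.129 + 0.084 + 0.118 = 0.331.
Product: 0.341 × 0.331 = 0.1129.

0.1129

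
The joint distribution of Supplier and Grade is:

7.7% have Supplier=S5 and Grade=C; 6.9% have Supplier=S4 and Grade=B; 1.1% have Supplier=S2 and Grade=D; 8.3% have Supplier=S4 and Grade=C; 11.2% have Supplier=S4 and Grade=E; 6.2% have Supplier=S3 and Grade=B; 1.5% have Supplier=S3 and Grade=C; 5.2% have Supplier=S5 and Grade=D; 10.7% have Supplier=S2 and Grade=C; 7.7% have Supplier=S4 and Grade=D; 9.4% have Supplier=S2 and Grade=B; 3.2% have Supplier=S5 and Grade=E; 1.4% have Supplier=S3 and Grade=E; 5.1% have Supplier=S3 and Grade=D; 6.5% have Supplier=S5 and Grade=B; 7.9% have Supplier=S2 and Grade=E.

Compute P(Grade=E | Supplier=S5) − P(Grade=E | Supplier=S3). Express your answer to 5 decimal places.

0.04300

P(Supplier=S5) = 0.065 + 0.077 + 0.052 + 0.032 = 0.226; P(Grade=E | Supplier=S5) = 0.032/0.226 = 0.141593.
P(Supplier=S3) = 0.062 + 0.015 + 0.051 + 0.014 = 0.142; P(Grade=E | Supplier=S3) = 0.014/0.142 = 0.098592.
Difference = 0.04300.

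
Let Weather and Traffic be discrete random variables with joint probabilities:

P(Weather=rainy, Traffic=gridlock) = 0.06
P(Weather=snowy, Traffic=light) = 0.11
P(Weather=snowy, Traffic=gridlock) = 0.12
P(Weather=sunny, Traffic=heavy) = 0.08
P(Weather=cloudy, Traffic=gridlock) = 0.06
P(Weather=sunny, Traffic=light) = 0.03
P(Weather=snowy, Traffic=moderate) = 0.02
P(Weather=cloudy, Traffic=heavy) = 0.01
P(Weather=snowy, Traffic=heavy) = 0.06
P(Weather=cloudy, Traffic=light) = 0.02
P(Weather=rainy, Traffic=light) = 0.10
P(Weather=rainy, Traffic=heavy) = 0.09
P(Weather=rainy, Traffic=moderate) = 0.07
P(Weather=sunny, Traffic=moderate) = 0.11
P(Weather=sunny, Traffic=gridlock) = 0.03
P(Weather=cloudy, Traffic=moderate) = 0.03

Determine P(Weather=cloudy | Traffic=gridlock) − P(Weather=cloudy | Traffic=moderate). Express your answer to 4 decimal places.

0.0918

P(Traffic=gridlock) = 0.03 + 0.06 + 0.06 + 0.12 = 0.27; P(Weather=cloudy | Traffic=gridlock) = 0.06/0.27 = 0.22222.
P(Traffic=moderate) = 0.11 + 0.03 + 0.07 + 0.02 = 0.23; P(Weather=cloudy | Traffic=moderate) = 0.03/0.23 = 0.13043.
Difference = 0.0918.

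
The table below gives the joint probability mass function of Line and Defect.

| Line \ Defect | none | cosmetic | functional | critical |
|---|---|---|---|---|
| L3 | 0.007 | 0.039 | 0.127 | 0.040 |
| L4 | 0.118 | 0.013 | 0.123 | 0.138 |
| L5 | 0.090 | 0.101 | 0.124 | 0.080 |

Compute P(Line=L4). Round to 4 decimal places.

0.3920

P(Line=L4) = 0.118 + 0.013 + 0.123 + 0.138 = 0.392.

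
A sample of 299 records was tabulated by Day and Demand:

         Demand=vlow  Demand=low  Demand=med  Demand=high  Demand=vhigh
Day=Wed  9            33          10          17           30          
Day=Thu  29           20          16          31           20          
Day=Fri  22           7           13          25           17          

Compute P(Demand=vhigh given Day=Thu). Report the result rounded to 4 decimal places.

Total with Day=Thu: 29 + 20 + 16 + 31 + 20 = 116.
P(Demand=vhigh | Day=Thu) = 20/116 = 0.1724.

0.1724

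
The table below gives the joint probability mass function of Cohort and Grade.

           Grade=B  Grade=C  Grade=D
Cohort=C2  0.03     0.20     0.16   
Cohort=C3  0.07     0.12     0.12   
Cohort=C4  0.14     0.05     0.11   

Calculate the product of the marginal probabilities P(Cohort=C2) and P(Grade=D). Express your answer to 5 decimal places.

0.15210

P(Cohort=C2) = 0.03 + 0.20 + 0.16 = 0.39.
P(Grade=D) = 0.16 + 0.12 + 0.11 = 0.39.
Product: 0.39 × 0.39 = 0.15210.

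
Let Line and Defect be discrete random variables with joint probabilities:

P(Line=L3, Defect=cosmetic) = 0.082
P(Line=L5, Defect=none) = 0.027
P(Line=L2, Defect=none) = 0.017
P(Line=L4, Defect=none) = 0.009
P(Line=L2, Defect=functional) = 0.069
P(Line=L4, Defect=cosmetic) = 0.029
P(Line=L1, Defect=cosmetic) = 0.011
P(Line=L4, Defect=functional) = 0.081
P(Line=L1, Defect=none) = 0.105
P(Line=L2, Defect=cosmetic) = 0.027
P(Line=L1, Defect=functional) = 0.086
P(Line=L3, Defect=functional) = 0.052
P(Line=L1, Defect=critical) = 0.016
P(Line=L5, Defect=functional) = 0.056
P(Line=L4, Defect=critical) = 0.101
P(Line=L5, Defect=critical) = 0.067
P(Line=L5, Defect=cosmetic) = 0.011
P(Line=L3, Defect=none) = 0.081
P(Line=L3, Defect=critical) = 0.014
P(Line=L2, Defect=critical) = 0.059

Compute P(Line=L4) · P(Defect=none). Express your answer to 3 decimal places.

0.053

P(Line=L4) = 0.009 + 0.029 + 0.081 + 0.101 = 0.220.
P(Defect=none) = 0.105 + 0.017 + 0.081 + 0.009 + 0.027 = 0.239.
Product: 0.220 × 0.239 = 0.053.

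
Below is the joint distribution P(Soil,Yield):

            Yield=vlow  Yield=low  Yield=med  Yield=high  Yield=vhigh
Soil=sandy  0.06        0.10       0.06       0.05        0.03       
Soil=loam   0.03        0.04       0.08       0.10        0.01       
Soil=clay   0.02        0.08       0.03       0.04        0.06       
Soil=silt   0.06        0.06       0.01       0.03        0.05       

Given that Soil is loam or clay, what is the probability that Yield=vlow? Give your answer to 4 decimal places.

P(Soil=loam) = 0.03 + 0.04 + 0.08 + 0.10 + 0.01 = 0.26.
P(Soil=clay) = 0.02 + 0.08 + 0.03 + 0.04 + 0.06 = 0.23.
P(Soil ∈ {loam, clay}) = 0.26 + 0.23 = 0.49; P(Yield=vlow, Soil ∈ {loam, clay}) = 0.03 + 0.02 = 0.05.
P(Yield=vlow | Soil ∈ {loam, clay}) = 0.05/0.49 = 0.1020.

0.1020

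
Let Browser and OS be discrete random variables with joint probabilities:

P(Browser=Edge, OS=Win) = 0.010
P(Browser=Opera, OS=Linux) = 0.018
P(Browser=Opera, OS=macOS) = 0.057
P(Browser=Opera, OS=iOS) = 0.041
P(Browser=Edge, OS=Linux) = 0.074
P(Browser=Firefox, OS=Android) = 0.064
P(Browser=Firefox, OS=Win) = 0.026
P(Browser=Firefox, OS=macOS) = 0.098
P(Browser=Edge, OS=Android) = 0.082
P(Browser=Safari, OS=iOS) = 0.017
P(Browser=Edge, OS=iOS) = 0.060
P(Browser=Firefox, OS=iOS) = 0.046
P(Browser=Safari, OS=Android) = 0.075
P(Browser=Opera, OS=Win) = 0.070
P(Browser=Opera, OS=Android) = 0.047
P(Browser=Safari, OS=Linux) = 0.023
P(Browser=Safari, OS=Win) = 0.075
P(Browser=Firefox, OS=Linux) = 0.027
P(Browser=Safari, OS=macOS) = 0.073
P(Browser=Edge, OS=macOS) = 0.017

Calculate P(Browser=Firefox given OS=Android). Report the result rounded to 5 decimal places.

0.23881

P(OS=Android) = 0.064 + 0.075 + 0.082 + 0.047 = 0.268.
P(Browser=Firefox | OS=Android) = 0.064/0.268 = 0.23881.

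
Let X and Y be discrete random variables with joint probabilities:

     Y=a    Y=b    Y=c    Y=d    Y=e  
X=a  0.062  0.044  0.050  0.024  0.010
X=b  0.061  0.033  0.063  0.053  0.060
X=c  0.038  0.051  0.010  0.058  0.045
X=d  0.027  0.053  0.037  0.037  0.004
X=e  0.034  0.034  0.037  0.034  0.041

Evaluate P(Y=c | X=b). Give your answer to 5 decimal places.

P(X=b) = 0.061 + 0.033 + 0.063 + 0.053 + 0.060 = 0.270.
P(Y=c | X=b) = 0.063/0.270 = 0.23333.

0.23333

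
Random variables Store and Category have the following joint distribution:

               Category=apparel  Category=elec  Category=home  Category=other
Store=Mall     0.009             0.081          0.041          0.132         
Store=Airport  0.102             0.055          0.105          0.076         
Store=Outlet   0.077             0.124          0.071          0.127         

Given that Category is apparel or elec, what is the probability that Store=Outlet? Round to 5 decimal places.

P(Category=apparel) = 0.009 + 0.102 + 0.077 = 0.188.
P(Category=elec) = 0.081 + 0.055 + 0.124 = 0.260.
P(Category ∈ {apparel, elec}) = 0.188 + 0.260 = 0.448; P(Store=Outlet, Category ∈ {apparel, elec}) = 0.077 + 0.124 = 0.201.
P(Store=Outlet | Category ∈ {apparel, elec}) = 0.201/0.448 = 0.44866.

0.44866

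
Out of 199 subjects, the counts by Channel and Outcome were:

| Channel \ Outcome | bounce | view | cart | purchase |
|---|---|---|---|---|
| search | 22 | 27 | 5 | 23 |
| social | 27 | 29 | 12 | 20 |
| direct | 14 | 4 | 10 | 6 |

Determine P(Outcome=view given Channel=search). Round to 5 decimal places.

Total with Channel=search: 22 + 27 + 5 + 23 = 77.
P(Outcome=view | Channel=search) = 27/77 = 0.35065.

0.35065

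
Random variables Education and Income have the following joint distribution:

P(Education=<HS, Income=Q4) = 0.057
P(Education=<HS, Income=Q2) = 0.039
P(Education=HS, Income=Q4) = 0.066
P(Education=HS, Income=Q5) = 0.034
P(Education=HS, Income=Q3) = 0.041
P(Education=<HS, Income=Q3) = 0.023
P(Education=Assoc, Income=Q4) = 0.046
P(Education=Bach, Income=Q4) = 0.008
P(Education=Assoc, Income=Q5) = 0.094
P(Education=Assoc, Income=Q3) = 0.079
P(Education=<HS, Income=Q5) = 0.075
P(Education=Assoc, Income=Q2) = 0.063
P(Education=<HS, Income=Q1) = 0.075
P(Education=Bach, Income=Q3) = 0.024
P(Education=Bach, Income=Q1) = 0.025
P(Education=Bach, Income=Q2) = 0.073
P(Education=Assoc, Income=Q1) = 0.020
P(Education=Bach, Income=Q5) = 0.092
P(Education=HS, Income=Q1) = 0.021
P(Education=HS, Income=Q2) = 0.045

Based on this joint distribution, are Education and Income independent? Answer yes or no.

no

P(Education=<HS) = 0.269 and P(Income=Q1) = 0.141, so their product is 0.03793, but P(Education=<HS, Income=Q1) = 0.075. Since these differ, Education and Income are not independent.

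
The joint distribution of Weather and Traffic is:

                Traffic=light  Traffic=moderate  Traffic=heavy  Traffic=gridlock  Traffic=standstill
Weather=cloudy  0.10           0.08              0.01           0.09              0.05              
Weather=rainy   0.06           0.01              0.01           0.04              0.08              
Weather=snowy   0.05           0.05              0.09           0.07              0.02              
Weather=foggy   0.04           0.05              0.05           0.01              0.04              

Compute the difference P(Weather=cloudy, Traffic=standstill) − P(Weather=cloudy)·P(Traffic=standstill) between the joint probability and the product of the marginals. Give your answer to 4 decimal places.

-0.0127

P(Weather=cloudy) = 0.10 + 0.08 + 0.01 + 0.09 + 0.05 = 0.33.
P(Traffic=standstill) = 0.05 + 0.08 + 0.02 + 0.04 = 0.19.
P(Weather=cloudy, Traffic=standstill) − P(Weather=cloudy)P(Traffic=standstill) = 0.05 − 0.33×0.19 = -0.0127.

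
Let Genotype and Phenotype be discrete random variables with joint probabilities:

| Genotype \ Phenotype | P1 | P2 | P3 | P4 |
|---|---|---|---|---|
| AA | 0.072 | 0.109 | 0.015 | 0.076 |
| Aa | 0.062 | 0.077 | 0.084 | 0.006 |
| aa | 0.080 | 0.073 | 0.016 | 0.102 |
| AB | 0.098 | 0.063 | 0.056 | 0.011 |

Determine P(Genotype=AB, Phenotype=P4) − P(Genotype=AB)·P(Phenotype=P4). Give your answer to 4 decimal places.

P(Genotype=AB) = 0.098 + 0.063 + 0.056 + 0.011 = 0.228.
P(Phenotype=P4) = 0.076 + 0.006 + 0.102 + 0.011 = 0.195.
P(Genotype=AB, Phenotype=P4) − P(Genotype=AB)P(Phenotype=P4) = 0.011 − 0.228×0.195 = -0.0335.

-0.0335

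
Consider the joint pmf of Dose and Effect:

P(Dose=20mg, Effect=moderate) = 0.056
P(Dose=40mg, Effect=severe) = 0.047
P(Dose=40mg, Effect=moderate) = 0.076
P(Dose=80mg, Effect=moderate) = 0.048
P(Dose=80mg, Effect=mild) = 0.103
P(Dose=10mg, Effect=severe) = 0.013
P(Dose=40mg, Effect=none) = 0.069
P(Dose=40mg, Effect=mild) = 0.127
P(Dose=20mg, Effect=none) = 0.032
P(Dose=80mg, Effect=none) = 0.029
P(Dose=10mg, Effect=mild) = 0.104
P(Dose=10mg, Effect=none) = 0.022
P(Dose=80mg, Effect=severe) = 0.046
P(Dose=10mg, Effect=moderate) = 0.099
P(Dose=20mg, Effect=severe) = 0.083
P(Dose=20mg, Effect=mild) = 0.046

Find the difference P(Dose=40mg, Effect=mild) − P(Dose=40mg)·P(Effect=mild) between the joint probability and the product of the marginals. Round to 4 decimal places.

P(Dose=40mg) = 0.069 + 0.127 + 0.076 + 0.047 = 0.319.
P(Effect=mild) = 0.104 + 0.046 + 0.127 + 0.103 = 0.380.
P(Dose=40mg, Effect=mild) − P(Dose=40mg)P(Effect=mild) = 0.127 − 0.319×0.380 = 0.0058.

0.0058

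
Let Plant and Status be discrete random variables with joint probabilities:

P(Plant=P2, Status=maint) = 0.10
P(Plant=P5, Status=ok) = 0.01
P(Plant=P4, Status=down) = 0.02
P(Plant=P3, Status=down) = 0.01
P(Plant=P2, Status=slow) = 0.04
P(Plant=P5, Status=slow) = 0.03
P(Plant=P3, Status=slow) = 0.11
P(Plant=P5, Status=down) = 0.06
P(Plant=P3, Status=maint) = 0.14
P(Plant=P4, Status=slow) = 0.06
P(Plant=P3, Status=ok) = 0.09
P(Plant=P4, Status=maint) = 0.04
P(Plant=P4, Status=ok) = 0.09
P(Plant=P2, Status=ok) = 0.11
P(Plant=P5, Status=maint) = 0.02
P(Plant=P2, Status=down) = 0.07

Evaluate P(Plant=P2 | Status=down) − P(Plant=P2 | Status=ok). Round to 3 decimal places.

P(Status=down) = 0.07 + 0.01 + 0.02 + 0.06 = 0.16; P(Plant=P2 | Status=down) = 0.07/0.16 = 0.4375.
P(Status=ok) = 0.11 + 0.09 + 0.09 + 0.01 = 0.30; P(Plant=P2 | Status=ok) = 0.11/0.30 = 0.3667.
Difference = 0.071.

0.071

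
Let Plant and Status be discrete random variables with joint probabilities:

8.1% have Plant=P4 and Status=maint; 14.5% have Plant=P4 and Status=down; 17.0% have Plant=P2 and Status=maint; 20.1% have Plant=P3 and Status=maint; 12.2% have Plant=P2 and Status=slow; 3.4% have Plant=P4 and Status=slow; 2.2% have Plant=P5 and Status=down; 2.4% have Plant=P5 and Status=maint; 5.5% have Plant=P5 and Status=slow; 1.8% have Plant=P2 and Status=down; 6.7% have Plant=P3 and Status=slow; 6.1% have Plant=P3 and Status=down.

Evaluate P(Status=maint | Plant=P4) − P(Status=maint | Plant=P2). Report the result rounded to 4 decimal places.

P(Plant=P4) = 0.034 + 0.145 + 0.081 = 0.260; P(Status=maint | Plant=P4) = 0.081/0.260 = 0.31154.
P(Plant=P2) = 0.122 + 0.018 + 0.170 = 0.310; P(Status=maint | Plant=P2) = 0.170/0.310 = 0.54839.
Difference = -0.2368.

-0.2368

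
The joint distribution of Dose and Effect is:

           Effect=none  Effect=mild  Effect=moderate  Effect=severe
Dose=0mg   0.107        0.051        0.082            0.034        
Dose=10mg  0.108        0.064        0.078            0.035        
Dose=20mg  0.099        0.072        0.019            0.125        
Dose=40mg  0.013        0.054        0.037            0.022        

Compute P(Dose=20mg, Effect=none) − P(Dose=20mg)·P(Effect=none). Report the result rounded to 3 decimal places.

P(Dose=20mg) = 0.099 + 0.072 + 0.019 + 0.125 = 0.315.
P(Effect=none) = 0.107 + 0.108 + 0.099 + 0.013 = 0.327.
P(Dose=20mg, Effect=none) − P(Dose=20mg)P(Effect=none) = 0.099 − 0.315×0.327 = -0.004.

-0.004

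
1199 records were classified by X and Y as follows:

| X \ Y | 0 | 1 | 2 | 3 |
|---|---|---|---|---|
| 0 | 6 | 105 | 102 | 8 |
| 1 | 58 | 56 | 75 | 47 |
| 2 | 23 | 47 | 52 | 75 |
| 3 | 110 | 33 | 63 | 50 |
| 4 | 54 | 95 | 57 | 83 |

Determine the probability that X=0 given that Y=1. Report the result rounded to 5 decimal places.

0.31250

Total with Y=1: 105 + 56 + 47 + 33 + 95 = 336.
P(X=0 | Y=1) = 105/336 = 0.31250.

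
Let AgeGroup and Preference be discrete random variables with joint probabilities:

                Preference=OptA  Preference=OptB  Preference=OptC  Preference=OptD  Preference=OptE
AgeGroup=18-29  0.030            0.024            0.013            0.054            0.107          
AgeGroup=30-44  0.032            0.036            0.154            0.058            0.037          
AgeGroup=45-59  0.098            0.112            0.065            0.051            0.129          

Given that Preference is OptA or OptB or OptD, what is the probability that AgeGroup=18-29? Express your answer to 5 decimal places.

0.21818

P(Preference=OptA) = 0.030 + 0.032 + 0.098 = 0.160.
P(Preference=OptB) = 0.024 + 0.036 + 0.112 = 0.172.
P(Preference=OptD) = 0.054 + 0.058 + 0.051 = 0.163.
P(Preference ∈ {OptA, OptB, OptD}) = 0.160 + 0.172 + 0.163 = 0.495; P(AgeGroup=18-29, Preference ∈ {OptA, OptB, OptD}) = 0.030 + 0.024 + 0.054 = 0.108.
P(AgeGroup=18-29 | Preference ∈ {OptA, OptB, OptD}) = 0.108/0.495 = 0.21818.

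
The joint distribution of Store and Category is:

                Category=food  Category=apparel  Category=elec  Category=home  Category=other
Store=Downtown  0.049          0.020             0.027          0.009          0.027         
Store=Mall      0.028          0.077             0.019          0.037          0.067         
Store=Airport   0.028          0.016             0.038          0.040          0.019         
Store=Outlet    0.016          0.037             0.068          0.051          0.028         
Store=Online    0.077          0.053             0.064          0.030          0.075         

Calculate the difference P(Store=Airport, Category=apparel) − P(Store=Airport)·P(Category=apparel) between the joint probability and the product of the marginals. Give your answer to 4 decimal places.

P(Store=Airport) = 0.028 + 0.016 + 0.038 + 0.040 + 0.019 = 0.141.
P(Category=apparel) = 0.020 + 0.077 + 0.016 + 0.037 + 0.053 = 0.203.
P(Store=Airport, Category=apparel) − P(Store=Airport)P(Category=apparel) = 0.016 − 0.141×0.203 = -0.0126.

-0.0126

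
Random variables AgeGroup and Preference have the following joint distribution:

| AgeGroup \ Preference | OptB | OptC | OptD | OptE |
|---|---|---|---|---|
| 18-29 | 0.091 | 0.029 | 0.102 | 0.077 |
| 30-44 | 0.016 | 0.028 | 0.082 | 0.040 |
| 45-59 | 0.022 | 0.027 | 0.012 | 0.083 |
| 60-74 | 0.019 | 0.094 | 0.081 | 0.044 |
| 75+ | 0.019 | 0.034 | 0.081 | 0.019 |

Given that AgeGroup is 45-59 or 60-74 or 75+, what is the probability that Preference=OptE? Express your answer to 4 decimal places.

P(AgeGroup=45-59) = 0.022 + 0.027 + 0.012 + 0.083 = 0.144.
P(AgeGroup=60-74) = 0.019 + 0.094 + 0.081 + 0.044 = 0.238.
P(AgeGroup=75+) = 0.019 + 0.034 + 0.081 + 0.019 = 0.153.
P(AgeGroup ∈ {45-59, 60-74, 75+}) = 0.144 + 0.238 + 0.153 = 0.535; P(Preference=OptE, AgeGroup ∈ {45-59, 60-74, 75+}) = 0.083 + 0.044 + 0.019 = 0.146.
P(Preference=OptE | AgeGroup ∈ {45-59, 60-74, 75+}) = 0.146/0.535 = 0.2729.

0.2729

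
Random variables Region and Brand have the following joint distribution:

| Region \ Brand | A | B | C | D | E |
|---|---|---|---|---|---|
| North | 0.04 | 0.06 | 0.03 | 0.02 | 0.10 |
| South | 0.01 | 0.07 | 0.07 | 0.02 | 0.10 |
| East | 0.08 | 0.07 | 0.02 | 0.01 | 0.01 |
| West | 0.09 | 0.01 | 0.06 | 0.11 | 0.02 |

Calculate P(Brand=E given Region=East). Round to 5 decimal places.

P(Region=East) = 0.08 + 0.07 + 0.02 + 0.01 + 0.01 = 0.19.
P(Brand=E | Region=East) = 0.01/0.19 = 0.05263.

0.05263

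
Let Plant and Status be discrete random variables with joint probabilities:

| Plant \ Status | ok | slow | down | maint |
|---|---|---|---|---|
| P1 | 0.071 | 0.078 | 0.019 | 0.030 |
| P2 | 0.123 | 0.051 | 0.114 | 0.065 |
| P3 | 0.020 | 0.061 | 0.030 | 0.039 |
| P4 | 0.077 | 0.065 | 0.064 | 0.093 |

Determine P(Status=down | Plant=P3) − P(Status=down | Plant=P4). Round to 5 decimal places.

-0.01405

P(Plant=P3) = 0.020 + 0.061 + 0.030 + 0.039 = 0.150; P(Status=down | Plant=P3) = 0.030/0.150 = 0.200000.
P(Plant=P4) = 0.077 + 0.065 + 0.064 + 0.093 = 0.299; P(Status=down | Plant=P4) = 0.064/0.299 = 0.214047.
Difference = -0.01405.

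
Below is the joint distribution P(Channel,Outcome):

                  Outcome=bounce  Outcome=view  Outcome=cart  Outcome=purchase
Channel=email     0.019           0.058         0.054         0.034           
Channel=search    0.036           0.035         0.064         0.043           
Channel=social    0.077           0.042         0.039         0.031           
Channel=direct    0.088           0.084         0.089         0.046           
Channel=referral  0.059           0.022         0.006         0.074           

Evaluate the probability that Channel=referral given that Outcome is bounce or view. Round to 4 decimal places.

P(Outcome=bounce) = 0.019 + 0.036 + 0.077 + 0.088 + 0.059 = 0.279.
P(Outcome=view) = 0.058 + 0.035 + 0.042 + 0.084 + 0.022 = 0.241.
P(Outcome ∈ {bounce, view}) = 0.279 + 0.241 = 0.520; P(Channel=referral, Outcome ∈ {bounce, view}) = 0.059 + 0.022 = 0.081.
P(Channel=referral | Outcome ∈ {bounce, view}) = 0.081/0.520 = 0.1558.

0.1558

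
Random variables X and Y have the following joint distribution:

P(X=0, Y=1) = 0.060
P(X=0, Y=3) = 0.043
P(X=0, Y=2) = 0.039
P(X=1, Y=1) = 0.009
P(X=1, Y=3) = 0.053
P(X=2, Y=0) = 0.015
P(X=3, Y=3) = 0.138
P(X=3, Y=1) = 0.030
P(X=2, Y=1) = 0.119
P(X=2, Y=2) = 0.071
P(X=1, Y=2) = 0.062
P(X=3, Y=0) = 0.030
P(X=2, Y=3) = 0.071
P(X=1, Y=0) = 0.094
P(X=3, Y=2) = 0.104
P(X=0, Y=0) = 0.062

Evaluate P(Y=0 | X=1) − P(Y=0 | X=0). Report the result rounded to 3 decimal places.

0.127

P(X=1) = 0.094 + 0.009 + 0.062 + 0.053 = 0.218; P(Y=0 | X=1) = 0.094/0.218 = 0.4312.
P(X=0) = 0.062 + 0.060 + 0.039 + 0.043 = 0.204; P(Y=0 | X=0) = 0.062/0.204 = 0.3039.
Difference = 0.127.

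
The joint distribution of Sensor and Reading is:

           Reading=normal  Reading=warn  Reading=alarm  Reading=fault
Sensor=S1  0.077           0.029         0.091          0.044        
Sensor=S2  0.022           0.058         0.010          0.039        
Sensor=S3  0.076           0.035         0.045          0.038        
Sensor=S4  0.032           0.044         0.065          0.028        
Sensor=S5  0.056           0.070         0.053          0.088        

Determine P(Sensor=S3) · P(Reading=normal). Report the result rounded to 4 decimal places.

P(Sensor=S3) = 0.076 + 0.035 + 0.045 + 0.038 = 0.194.
P(Reading=normal) = 0.077 + 0.022 + 0.076 + 0.032 + 0.056 = 0.263.
Product: 0.194 × 0.263 = 0.0510.

0.0510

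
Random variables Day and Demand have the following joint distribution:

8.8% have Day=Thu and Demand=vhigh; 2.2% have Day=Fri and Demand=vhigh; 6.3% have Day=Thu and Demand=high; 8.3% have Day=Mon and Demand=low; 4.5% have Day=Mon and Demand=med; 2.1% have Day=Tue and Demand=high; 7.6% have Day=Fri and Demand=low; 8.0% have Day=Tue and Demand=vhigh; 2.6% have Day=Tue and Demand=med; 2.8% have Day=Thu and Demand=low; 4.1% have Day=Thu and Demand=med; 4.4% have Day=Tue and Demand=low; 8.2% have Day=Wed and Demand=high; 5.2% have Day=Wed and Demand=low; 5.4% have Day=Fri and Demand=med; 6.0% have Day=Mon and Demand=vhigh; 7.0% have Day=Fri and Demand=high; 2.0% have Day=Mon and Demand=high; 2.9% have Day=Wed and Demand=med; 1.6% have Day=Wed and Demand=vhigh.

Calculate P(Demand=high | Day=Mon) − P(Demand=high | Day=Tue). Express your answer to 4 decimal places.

P(Day=Mon) = 0.083 + 0.045 + 0.020 + 0.060 = 0.208; P(Demand=high | Day=Mon) = 0.020/0.208 = 0.09615.
P(Day=Tue) = 0.044 + 0.026 + 0.021 + 0.080 = 0.171; P(Demand=high | Day=Tue) = 0.021/0.171 = 0.12281.
Difference = -0.0267.

-0.0267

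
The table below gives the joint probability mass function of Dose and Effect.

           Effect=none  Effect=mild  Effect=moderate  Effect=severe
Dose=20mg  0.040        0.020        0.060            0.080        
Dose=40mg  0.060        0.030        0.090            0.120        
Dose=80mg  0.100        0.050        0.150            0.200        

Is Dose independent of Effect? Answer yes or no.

Every cell satisfies P(Dose,Effect) = P(Dose)·P(Effect). For instance P(Dose=80mg) = 0.500, P(Effect=severe) = 0.400, and 0.500×0.400 = 0.200 matches the joint entry. So Dose and Effect are independent.

yes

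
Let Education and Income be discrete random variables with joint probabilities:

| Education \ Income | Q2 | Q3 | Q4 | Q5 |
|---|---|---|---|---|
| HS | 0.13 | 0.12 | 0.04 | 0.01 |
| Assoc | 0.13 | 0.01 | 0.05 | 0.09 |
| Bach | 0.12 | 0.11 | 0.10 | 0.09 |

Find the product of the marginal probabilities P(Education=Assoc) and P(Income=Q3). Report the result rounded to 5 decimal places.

P(Education=Assoc) = 0.13 + 0.01 + 0.05 + 0.09 = 0.28.
P(Income=Q3) = 0.12 + 0.01 + 0.11 = 0.24.
Product: 0.28 × 0.24 = 0.06720.

0.06720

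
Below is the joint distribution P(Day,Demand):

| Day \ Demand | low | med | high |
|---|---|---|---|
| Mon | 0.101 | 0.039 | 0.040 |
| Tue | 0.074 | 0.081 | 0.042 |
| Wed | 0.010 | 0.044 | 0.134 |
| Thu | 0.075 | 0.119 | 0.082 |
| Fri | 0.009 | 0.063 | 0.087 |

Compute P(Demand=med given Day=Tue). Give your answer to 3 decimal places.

0.411

P(Day=Tue) = 0.074 + 0.081 + 0.042 = 0.197.
P(Demand=med | Day=Tue) = 0.081/0.197 = 0.411.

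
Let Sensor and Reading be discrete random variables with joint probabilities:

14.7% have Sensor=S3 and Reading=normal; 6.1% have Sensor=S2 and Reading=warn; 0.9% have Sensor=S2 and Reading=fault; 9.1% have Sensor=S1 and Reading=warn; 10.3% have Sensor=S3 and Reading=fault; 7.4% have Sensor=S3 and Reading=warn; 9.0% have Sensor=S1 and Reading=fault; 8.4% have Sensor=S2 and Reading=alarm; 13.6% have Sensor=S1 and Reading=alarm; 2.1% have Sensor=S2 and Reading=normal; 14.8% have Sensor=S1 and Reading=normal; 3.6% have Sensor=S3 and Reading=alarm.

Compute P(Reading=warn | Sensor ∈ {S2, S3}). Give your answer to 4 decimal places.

0.2523

P(Sensor=S2) = 0.021 + 0.061 + 0.084 + 0.009 = 0.175.
P(Sensor=S3) = 0.147 + 0.074 + 0.036 + 0.103 = 0.360.
P(Sensor ∈ {S2, S3}) = 0.175 + 0.360 = 0.535; P(Reading=warn, Sensor ∈ {S2, S3}) = 0.061 + 0.074 = 0.135.
P(Reading=warn | Sensor ∈ {S2, S3}) = 0.135/0.535 = 0.2523.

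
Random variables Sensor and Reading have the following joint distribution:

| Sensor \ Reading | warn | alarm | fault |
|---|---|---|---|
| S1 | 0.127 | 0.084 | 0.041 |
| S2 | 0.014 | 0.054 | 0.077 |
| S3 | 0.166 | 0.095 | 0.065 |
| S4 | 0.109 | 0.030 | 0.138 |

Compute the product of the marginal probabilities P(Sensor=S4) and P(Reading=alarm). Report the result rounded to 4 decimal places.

0.0729

P(Sensor=S4) = 0.109 + 0.030 + 0.138 = 0.277.
P(Reading=alarm) = 0.084 + 0.054 + 0.095 + 0.030 = 0.263.
Product: 0.277 × 0.263 = 0.0729.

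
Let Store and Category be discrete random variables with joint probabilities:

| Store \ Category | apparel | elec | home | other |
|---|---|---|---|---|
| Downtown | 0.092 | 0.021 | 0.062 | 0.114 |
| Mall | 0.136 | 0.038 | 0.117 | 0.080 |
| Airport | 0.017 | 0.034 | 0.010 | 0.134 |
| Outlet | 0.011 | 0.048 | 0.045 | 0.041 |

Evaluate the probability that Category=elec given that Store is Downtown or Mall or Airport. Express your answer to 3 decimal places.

0.109

P(Store=Downtown) = 0.092 + 0.021 + 0.062 + 0.114 = 0.289.
P(Store=Mall) = 0.136 + 0.038 + 0.117 + 0.080 = 0.371.
P(Store=Airport) = 0.017 + 0.034 + 0.010 + 0.134 = 0.195.
P(Store ∈ {Downtown, Mall, Airport}) = 0.289 + 0.371 + 0.195 = 0.855; P(Category=elec, Store ∈ {Downtown, Mall, Airport}) = 0.021 + 0.038 + 0.034 = 0.093.
P(Category=elec | Store ∈ {Downtown, Mall, Airport}) = 0.093/0.855 = 0.109.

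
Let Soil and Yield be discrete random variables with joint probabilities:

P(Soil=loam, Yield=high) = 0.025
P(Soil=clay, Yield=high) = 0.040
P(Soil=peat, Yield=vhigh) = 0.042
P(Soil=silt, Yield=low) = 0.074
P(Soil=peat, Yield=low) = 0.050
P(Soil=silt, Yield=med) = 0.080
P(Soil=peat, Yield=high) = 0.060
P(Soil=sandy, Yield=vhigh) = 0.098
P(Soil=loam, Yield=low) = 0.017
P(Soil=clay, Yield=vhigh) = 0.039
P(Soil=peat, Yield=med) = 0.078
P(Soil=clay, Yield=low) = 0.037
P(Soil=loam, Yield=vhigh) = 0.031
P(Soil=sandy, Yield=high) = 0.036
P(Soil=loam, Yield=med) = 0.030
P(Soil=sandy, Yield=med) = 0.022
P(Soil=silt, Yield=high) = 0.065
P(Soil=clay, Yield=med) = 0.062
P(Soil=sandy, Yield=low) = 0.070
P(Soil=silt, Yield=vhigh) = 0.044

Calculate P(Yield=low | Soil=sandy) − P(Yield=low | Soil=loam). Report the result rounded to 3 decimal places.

0.145

P(Soil=sandy) = 0.070 + 0.022 + 0.036 + 0.098 = 0.226; P(Yield=low | Soil=sandy) = 0.070/0.226 = 0.3097.
P(Soil=loam) = 0.017 + 0.030 + 0.025 + 0.031 = 0.103; P(Yield=low | Soil=loam) = 0.017/0.103 = 0.1650.
Difference = 0.145.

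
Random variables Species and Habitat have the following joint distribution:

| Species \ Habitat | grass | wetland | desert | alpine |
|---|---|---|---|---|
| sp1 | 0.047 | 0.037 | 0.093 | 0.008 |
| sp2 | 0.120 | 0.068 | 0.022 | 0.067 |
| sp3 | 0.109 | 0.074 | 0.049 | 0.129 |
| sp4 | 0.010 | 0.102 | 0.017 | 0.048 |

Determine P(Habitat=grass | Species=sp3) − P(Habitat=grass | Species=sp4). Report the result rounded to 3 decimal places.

P(Species=sp3) = 0.109 + 0.074 + 0.049 + 0.129 = 0.361; P(Habitat=grass | Species=sp3) = 0.109/0.361 = 0.3019.
P(Species=sp4) = 0.010 + 0.102 + 0.017 + 0.048 = 0.177; P(Habitat=grass | Species=sp4) = 0.010/0.177 = 0.0565.
Difference = 0.245.

0.245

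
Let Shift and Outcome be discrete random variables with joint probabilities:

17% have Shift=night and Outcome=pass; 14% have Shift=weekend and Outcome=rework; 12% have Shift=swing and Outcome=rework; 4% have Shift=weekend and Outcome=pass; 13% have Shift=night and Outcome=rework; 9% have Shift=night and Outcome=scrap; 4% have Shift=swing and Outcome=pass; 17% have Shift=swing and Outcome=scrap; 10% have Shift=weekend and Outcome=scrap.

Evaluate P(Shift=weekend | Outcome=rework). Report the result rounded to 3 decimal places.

0.359

P(Outcome=rework) = 0.12 + 0.13 + 0.14 = 0.39.
P(Shift=weekend | Outcome=rework) = 0.14/0.39 = 0.359.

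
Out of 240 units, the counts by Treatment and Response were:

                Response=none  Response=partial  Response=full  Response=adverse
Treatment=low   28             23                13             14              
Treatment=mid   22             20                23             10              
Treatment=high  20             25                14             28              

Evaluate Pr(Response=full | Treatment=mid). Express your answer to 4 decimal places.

0.3067

Total with Treatment=mid: 22 + 20 + 23 + 10 = 75.
P(Response=full | Treatment=mid) = 23/75 = 0.3067.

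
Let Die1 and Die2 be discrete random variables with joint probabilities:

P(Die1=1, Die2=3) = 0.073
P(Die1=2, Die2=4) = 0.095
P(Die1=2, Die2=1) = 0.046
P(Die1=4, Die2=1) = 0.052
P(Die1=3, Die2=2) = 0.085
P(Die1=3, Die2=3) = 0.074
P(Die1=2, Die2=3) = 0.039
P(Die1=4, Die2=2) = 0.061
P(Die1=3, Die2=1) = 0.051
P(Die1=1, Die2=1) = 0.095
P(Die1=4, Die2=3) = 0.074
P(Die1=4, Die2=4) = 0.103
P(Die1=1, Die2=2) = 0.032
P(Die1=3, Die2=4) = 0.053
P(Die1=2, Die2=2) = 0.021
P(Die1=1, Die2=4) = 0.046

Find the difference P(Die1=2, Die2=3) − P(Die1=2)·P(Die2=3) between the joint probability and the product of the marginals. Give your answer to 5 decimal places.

-0.01326

P(Die1=2) = 0.046 + 0.021 + 0.039 + 0.095 = 0.201.
P(Die2=3) = 0.073 + 0.039 + 0.074 + 0.074 = 0.260.
P(Die1=2, Die2=3) − P(Die1=2)P(Die2=3) = 0.039 − 0.201×0.260 = -0.01326.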